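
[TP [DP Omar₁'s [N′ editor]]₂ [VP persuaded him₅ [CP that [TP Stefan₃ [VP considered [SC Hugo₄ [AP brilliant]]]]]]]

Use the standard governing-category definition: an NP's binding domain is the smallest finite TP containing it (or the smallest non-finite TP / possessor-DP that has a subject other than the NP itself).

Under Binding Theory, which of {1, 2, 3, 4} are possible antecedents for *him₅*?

{1}

*him* is a pronoun, so Principle B applies: it must be free in its binding domain.
Binding domain of *him₅*: the matrix TP, whose subject is [Omar₁'s editor]₂.
*Omar₁* and the pronoun do not c-command one another → neither Principle B nor Principle C is at stake; coindexation permitted.
*[Omar₁'s editor]₂* c-commands the pronoun within its binding domain → coindexation would violate Principle B.
*Stefan₃*: the pronoun c-commands this R-expression → coindexation would violate Principle C on *Stefan₃*.
*Hugo₄*: the pronoun c-commands this R-expression → coindexation would violate Principle C on *Hugo₄*.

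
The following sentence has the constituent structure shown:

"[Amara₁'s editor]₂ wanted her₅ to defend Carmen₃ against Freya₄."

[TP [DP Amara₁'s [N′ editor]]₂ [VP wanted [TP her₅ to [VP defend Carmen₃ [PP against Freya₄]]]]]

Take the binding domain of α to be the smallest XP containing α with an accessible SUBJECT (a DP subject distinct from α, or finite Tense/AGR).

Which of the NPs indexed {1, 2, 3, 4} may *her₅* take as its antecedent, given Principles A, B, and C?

*her* is a pronoun, so Principle B applies: it must be free in its binding domain.
Binding domain of *her₅*: the matrix TP, whose subject is [Amara₁'s editor]₂.
*Amara₁* and the pronoun do not c-command one another → neither Principle B nor Principle C is at stake; coindexation permitted.
*[Amara₁'s editor]₂* c-commands the pronoun within its binding domain → coindexation would violate Principle B.
*Carmen₃*: the pronoun c-commands this R-expression → coindexation would violate Principle C on *Carmen₃*.
*Freya₄*: the pronoun c-commands this R-expression → coindexation would violate Principle C on *Freya₄*.

{1}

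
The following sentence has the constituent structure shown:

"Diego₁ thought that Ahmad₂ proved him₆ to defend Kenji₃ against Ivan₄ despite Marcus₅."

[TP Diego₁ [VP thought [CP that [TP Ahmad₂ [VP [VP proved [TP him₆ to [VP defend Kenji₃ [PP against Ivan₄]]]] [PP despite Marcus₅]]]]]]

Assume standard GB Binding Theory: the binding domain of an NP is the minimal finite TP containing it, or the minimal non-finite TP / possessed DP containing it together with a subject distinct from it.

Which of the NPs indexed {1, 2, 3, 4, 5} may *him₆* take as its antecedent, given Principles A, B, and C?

{1, 5}

*him* is a pronoun, so Principle B applies: it must be free in its binding domain.
Binding domain of *him₆*: the embedded TP, whose subject is Ahmad₂.
*Diego₁* c-commands the pronoun but from outside its binding domain, and is not c-commanded by it → coindexation permitted.
*Ahmad₂* c-commands the pronoun within its binding domain → coindexation would violate Principle B.
*Kenji₃*: the pronoun c-commands this R-expression → coindexation would violate Principle C on *Kenji₃*.
*Ivan₄*: the pronoun c-commands this R-expression → coindexation would violate Principle C on *Ivan₄*.
*Marcus₅* and the pronoun do not c-command one another → neither Principle B nor Principle C is at stake; coindexation permitted.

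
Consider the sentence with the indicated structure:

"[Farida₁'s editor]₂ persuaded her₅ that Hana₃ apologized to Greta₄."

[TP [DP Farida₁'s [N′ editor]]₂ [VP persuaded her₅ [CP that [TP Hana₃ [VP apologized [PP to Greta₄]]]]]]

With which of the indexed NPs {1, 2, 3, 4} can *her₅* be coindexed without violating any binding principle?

*her* is a pronoun, so Principle B applies: it must be free in its binding domain.
Binding domain of *her₅*: the matrix TP, whose subject is [Farida₁'s editor]₂.
*Farida₁* and the pronoun do not c-command one another → neither Principle B nor Principle C is at stake; coindexation permitted.
*[Farida₁'s editor]₂* c-commands the pronoun within its binding domain → coindexation would violate Principle B.
*Hana₃*: the pronoun c-commands this R-expression → coindexation would violate Principle C on *Hana₃*.
*Greta₄*: the pronoun c-commands this R-expression → coindexation would violate Principle C on *Greta₄*.

{1}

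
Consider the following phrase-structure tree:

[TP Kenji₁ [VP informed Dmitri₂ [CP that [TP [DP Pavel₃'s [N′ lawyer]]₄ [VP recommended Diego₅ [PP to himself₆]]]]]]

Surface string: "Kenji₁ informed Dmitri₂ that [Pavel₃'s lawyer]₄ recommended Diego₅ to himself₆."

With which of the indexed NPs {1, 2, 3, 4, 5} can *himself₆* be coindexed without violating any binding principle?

{4, 5}

*himself* is an anaphor, so Principle A applies: it must be bound in its binding domain.
Binding domain of *himself₆*: the embedded TP, whose subject is [Pavel₃'s lawyer]₄.
*Kenji₁* c-commands the anaphor but is outside its binding domain → cannot satisfy Principle A.
*Dmitri₂* c-commands the anaphor but is outside its binding domain → cannot satisfy Principle A.
*Pavel₃* does not c-command the anaphor → cannot bind it.
*[Pavel₃'s lawyer]₄* c-commands the anaphor within its binding domain → licit binder.
*Diego₅* c-commands the anaphor within its binding domain → licit binder.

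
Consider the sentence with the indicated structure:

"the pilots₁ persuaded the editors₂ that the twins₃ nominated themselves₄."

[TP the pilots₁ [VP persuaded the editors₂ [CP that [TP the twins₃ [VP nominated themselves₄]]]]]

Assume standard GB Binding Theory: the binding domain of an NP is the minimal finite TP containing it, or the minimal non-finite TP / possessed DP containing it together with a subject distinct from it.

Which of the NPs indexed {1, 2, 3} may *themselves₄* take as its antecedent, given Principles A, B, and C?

{3}

*themselves* is an anaphor, so Principle A applies: it must be bound in its binding domain.
Binding domain of *themselves₄*: the embedded TP, whose subject is the twins₃.
*the pilots₁* c-commands the anaphor but is outside its binding domain → cannot satisfy Principle A.
*the editors₂* c-commands the anaphor but is outside its binding domain → cannot satisfy Principle A.
*the twins₃* c-commands the anaphor within its binding domain → licit binder.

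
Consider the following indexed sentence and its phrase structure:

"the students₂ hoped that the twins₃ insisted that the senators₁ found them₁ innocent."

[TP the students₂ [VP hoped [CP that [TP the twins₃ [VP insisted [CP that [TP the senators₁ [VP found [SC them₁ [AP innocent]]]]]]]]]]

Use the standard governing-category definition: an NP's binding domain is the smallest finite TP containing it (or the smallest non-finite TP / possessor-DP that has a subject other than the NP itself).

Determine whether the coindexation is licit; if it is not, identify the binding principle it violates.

Principle B

The two coindexed NPs are *the senators₁* and *them₁*.
*them₁* is a pronoun. Its binding domain is the embedded TP, whose subject is the senators₁.
*the senators₁* c-commands it within that domain and carries the same index.
The pronoun is locally bound → Principle B violation.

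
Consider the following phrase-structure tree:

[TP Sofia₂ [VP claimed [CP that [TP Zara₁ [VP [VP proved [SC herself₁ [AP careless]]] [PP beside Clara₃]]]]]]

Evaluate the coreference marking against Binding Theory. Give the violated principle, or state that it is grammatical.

grammatical

The two coindexed NPs are *Zara₁* and *herself₁*.
*herself₁* is an anaphor; its binding domain is the embedded TP, whose subject is Zara₁. *Zara₁* c-commands it within that domain and shares its index, so Principle A is satisfied.
*Zara₁* is an R-expression; *herself₁* does not c-command it, and no other NP shares its index, so Principle C is satisfied.
All principles are respected.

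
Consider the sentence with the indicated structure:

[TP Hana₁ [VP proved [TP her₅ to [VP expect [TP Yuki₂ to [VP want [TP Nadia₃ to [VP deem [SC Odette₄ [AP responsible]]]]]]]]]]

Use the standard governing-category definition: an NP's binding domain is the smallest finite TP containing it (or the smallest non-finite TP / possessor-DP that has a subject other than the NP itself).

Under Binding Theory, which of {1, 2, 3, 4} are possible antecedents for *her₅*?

*her* is a pronoun, so Principle B applies: it must be free in its binding domain.
Binding domain of *her₅*: the matrix TP, whose subject is Hana₁.
*Hana₁* c-commands the pronoun within its binding domain → coindexation would violate Principle B.
*Yuki₂*: the pronoun c-commands this R-expression → coindexation would violate Principle C on *Yuki₂*.
*Nadia₃*: the pronoun c-commands this R-expression → coindexation would violate Principle C on *Nadia₃*.
*Odette₄*: the pronoun c-commands this R-expression → coindexation would violate Principle C on *Odette₄*.

none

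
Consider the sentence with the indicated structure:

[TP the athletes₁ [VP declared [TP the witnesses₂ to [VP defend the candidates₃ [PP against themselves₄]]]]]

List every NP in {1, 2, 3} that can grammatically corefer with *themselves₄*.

{2, 3}

*themselves* is an anaphor, so Principle A applies: it must be bound in its binding domain.
Binding domain of *themselves₄*: the embedded TP, whose subject is the witnesses₂.
*the athletes₁* c-commands the anaphor but is outside its binding domain → cannot satisfy Principle A.
*the witnesses₂* c-commands the anaphor within its binding domain → licit binder.
*the candidates₃* c-commands the anaphor within its binding domain → licit binder.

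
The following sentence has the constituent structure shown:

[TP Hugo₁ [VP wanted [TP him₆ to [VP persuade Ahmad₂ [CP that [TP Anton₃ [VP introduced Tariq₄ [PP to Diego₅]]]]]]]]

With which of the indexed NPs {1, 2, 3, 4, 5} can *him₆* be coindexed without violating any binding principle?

*him* is a pronoun, so Principle B applies: it must be free in its binding domain.
Binding domain of *him₆*: the matrix TP, whose subject is Hugo₁.
*Hugo₁* c-commands the pronoun within its binding domain → coindexation would violate Principle B.
*Ahmad₂*: the pronoun c-commands this R-expression → coindexation would violate Principle C on *Ahmad₂*.
*Anton₃*: the pronoun c-commands this R-expression → coindexation would violate Principle C on *Anton₃*.
*Tariq₄*: the pronoun c-commands this R-expression → coindexation would violate Principle C on *Tariq₄*.
*Diego₅*: the pronoun c-commands this R-expression → coindexation would violate Principle C on *Diego₅*.

none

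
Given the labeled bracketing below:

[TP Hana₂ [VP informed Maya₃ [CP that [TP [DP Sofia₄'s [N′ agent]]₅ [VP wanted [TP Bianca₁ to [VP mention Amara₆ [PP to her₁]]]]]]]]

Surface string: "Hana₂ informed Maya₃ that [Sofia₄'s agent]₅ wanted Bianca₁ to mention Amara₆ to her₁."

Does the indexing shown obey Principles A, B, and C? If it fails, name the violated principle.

The two coindexed NPs are *Bianca₁* and *her₁*.
*her₁* is a pronoun. Its binding domain is the embedded TP, whose subject is Bianca₁.
*Bianca₁* c-commands it within that domain and carries the same index.
The pronoun is locally bound → Principle B violation.

Principle B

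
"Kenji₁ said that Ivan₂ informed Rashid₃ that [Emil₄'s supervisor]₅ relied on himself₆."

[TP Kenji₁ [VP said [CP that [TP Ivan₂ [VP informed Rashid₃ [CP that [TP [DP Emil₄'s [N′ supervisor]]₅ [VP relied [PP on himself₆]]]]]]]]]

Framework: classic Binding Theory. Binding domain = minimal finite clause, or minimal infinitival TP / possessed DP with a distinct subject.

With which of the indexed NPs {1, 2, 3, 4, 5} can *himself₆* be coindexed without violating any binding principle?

*himself* is an anaphor, so Principle A applies: it must be bound in its binding domain.
Binding domain of *himself₆*: the embedded TP, whose subject is [Emil₄'s supervisor]₅.
*Kenji₁* c-commands the anaphor but is outside its binding domain → cannot satisfy Principle A.
*Ivan₂* c-commands the anaphor but is outside its binding domain → cannot satisfy Principle A.
*Rashid₃* c-commands the anaphor but is outside its binding domain → cannot satisfy Principle A.
*Emil₄* does not c-command the anaphor → cannot bind it.
*[Emil₄'s supervisor]₅* c-commands the anaphor within its binding domain → licit binder.

{5}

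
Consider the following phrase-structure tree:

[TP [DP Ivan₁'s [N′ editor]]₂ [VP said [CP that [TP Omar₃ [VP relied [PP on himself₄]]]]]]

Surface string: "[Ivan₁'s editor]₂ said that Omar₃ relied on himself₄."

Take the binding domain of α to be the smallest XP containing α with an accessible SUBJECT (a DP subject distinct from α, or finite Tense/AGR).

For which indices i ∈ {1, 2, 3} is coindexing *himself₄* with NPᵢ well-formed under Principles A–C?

{3}

*himself* is an anaphor, so Principle A applies: it must be bound in its binding domain.
Binding domain of *himself₄*: the embedded TP, whose subject is Omar₃.
*Ivan₁* does not c-command the anaphor → cannot bind it.
*[Ivan₁'s editor]₂* c-commands the anaphor but is outside its binding domain → cannot satisfy Principle A.
*Omar₃* c-commands the anaphor within its binding domain → licit binder.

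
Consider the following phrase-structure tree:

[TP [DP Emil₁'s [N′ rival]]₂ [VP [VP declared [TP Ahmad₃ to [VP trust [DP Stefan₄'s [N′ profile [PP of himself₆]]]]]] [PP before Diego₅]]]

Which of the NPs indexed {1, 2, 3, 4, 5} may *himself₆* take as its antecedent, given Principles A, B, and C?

{4}

*himself* is an anaphor, so Principle A applies: it must be bound in its binding domain.
Binding domain of *himself₆*: the possessed DP, whose subject is Stefan₄.
*Emil₁* does not c-command the anaphor → cannot bind it.
*[Emil₁'s rival]₂* c-commands the anaphor but is outside its binding domain → cannot satisfy Principle A.
*Ahmad₃* c-commands the anaphor but is outside its binding domain → cannot satisfy Principle A.
*Stefan₄* c-commands the anaphor within its binding domain → licit binder.
*Diego₅* does not c-command the anaphor → cannot bind it.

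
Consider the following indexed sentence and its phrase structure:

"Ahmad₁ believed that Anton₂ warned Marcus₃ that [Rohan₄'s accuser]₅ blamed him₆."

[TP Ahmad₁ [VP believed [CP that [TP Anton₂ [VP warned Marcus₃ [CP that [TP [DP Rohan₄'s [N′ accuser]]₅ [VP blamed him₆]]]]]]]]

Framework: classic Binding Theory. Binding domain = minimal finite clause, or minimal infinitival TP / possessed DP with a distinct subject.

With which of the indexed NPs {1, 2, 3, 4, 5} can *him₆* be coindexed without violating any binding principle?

*him* is a pronoun, so Principle B applies: it must be free in its binding domain.
Binding domain of *him₆*: the embedded TP, whose subject is [Rohan₄'s accuser]₅.
*Ahmad₁* c-commands the pronoun but from outside its binding domain, and is not c-commanded by it → coindexation permitted.
*Anton₂* c-commands the pronoun but from outside its binding domain, and is not c-commanded by it → coindexation permitted.
*Marcus₃* c-commands the pronoun but from outside its binding domain, and is not c-commanded by it → coindexation permitted.
*Rohan₄* and the pronoun do not c-command one another → neither Principle B nor Principle C is at stake; coindexation permitted.
*[Rohan₄'s accuser]₅* c-commands the pronoun within its binding domain → coindexation would violate Principle B.

{1, 2, 3, 4}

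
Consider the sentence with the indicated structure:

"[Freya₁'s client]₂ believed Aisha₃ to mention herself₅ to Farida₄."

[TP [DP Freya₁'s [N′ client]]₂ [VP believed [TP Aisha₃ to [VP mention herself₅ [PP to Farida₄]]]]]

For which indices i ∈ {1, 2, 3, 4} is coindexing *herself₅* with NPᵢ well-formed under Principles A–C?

*herself* is an anaphor, so Principle A applies: it must be bound in its binding domain.
Binding domain of *herself₅*: the embedded TP, whose subject is Aisha₃.
*Freya₁* does not c-command the anaphor → cannot bind it.
*[Freya₁'s client]₂* c-commands the anaphor but is outside its binding domain → cannot satisfy Principle A.
*Aisha₃* c-commands the anaphor within its binding domain → licit binder.
*Farida₄* does not c-command the anaphor → cannot bind it.

{3}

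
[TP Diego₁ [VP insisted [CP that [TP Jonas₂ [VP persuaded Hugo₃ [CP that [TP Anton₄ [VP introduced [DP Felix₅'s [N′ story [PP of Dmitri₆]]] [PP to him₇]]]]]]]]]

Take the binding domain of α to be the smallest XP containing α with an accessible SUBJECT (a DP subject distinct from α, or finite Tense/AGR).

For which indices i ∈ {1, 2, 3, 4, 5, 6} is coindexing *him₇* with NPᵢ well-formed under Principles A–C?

*him* is a pronoun, so Principle B applies: it must be free in its binding domain.
Binding domain of *him₇*: the embedded TP, whose subject is Anton₄.
*Diego₁* c-commands the pronoun but from outside its binding domain, and is not c-commanded by it → coindexation permitted.
*Jonas₂* c-commands the pronoun but from outside its binding domain, and is not c-commanded by it → coindexation permitted.
*Hugo₃* c-commands the pronoun but from outside its binding domain, and is not c-commanded by it → coindexation permitted.
*Anton₄* c-commands the pronoun within its binding domain → coindexation would violate Principle B.
*Felix₅* and the pronoun do not c-command one another → neither Principle B nor Principle C is at stake; coindexation permitted.
*Dmitri₆* and the pronoun do not c-command one another → neither Principle B nor Principle C is at stake; coindexation permitted.

{1, 2, 3, 5, 6}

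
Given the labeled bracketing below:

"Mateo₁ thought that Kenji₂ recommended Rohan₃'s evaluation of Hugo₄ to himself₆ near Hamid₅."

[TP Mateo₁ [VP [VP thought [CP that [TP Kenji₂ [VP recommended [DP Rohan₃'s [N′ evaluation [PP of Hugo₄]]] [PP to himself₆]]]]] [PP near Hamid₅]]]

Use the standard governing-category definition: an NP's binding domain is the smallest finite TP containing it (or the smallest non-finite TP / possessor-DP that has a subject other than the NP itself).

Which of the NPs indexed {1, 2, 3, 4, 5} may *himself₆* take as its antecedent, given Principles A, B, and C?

{2}

*himself* is an anaphor, so Principle A applies: it must be bound in its binding domain.
Binding domain of *himself₆*: the embedded TP, whose subject is Kenji₂.
*Mateo₁* c-commands the anaphor but is outside its binding domain → cannot satisfy Principle A.
*Kenji₂* c-commands the anaphor within its binding domain → licit binder.
*Rohan₃* does not c-command the anaphor → cannot bind it.
*Hugo₄* does not c-command the anaphor → cannot bind it.
*Hamid₅* does not c-command the anaphor → cannot bind it.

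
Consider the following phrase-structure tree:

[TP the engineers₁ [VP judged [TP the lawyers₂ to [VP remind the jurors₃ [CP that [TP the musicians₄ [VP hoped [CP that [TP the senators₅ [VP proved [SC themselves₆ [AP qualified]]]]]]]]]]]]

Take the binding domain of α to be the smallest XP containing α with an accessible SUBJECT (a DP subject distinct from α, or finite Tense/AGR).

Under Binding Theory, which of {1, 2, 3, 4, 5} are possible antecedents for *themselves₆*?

*themselves* is an anaphor, so Principle A applies: it must be bound in its binding domain.
Binding domain of *themselves₆*: the embedded TP, whose subject is the senators₅.
*the engineers₁* c-commands the anaphor but is outside its binding domain → cannot satisfy Principle A.
*the lawyers₂* c-commands the anaphor but is outside its binding domain → cannot satisfy Principle A.
*the jurors₃* c-commands the anaphor but is outside its binding domain → cannot satisfy Principle A.
*the musicians₄* c-commands the anaphor but is outside its binding domain → cannot satisfy Principle A.
*the senators₅* c-commands the anaphor within its binding domain → licit binder.

{5}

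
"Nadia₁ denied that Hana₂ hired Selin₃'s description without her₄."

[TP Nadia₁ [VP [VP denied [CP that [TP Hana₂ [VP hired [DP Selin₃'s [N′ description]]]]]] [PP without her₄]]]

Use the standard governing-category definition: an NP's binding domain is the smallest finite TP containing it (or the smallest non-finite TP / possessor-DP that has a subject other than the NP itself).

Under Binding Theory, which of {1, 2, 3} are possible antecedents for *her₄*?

{2, 3}

*her* is a pronoun, so Principle B applies: it must be free in its binding domain.
Binding domain of *her₄*: the matrix TP, whose subject is Nadia₁.
*Nadia₁* c-commands the pronoun within its binding domain → coindexation would violate Principle B.
*Hana₂* and the pronoun do not c-command one another → neither Principle B nor Principle C is at stake; coindexation permitted.
*Selin₃* and the pronoun do not c-command one another → neither Principle B nor Principle C is at stake; coindexation permitted.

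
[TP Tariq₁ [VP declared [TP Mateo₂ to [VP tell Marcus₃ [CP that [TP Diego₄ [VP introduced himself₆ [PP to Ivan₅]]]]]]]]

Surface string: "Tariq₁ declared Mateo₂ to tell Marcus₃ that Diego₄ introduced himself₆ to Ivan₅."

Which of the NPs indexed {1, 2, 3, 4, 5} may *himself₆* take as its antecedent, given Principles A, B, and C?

*himself* is an anaphor, so Principle A applies: it must be bound in its binding domain.
Binding domain of *himself₆*: the embedded TP, whose subject is Diego₄.
*Tariq₁* c-commands the anaphor but is outside its binding domain → cannot satisfy Principle A.
*Mateo₂* c-commands the anaphor but is outside its binding domain → cannot satisfy Principle A.
*Marcus₃* c-commands the anaphor but is outside its binding domain → cannot satisfy Principle A.
*Diego₄* c-commands the anaphor within its binding domain → licit binder.
*Ivan₅* does not c-command the anaphor → cannot bind it.

{4}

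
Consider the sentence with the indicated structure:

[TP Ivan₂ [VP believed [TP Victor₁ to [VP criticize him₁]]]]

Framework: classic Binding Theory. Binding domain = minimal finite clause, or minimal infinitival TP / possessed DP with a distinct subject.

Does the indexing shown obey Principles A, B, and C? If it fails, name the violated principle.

The two coindexed NPs are *Victor₁* and *him₁*.
*him₁* is a pronoun. Its binding domain is the embedded TP, whose subject is Victor₁.
*Victor₁* c-commands it within that domain and carries the same index.
The pronoun is locally bound → Principle B violation.

Principle B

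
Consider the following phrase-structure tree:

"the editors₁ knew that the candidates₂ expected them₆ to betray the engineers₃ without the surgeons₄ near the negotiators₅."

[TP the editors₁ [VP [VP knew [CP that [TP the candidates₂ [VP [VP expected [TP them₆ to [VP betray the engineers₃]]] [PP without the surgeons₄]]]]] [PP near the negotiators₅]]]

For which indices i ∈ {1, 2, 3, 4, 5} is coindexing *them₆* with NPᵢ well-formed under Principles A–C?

{1, 4, 5}

*them* is a pronoun, so Principle B applies: it must be free in its binding domain.
Binding domain of *them₆*: the embedded TP, whose subject is the candidates₂.
*the editors₁* c-commands the pronoun but from outside its binding domain, and is not c-commanded by it → coindexation permitted.
*the candidates₂* c-commands the pronoun within its binding domain → coindexation would violate Principle B.
*the engineers₃*: the pronoun c-commands this R-expression → coindexation would violate Principle C on *the engineers₃*.
*the surgeons₄* and the pronoun do not c-command one another → neither Principle B nor Principle C is at stake; coindexation permitted.
*the negotiators₅* and the pronoun do not c-command one another → neither Principle B nor Principle C is at stake; coindexation permitted.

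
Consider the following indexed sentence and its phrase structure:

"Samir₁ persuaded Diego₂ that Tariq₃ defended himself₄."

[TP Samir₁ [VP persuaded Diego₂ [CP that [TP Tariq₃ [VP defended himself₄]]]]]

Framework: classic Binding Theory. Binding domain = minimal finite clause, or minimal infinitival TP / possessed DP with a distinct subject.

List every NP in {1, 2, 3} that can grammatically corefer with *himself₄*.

{3}

*himself* is an anaphor, so Principle A applies: it must be bound in its binding domain.
Binding domain of *himself₄*: the embedded TP, whose subject is Tariq₃.
*Samir₁* c-commands the anaphor but is outside its binding domain → cannot satisfy Principle A.
*Diego₂* c-commands the anaphor but is outside its binding domain → cannot satisfy Principle A.
*Tariq₃* c-commands the anaphor within its binding domain → licit binder.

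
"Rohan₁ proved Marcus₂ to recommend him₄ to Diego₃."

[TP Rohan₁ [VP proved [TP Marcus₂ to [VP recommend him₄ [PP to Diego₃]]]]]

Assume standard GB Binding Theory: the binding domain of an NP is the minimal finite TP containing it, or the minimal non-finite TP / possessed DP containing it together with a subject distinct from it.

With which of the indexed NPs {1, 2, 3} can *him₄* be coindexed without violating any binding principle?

{1}

*him* is a pronoun, so Principle B applies: it must be free in its binding domain.
Binding domain of *him₄*: the embedded TP, whose subject is Marcus₂.
*Rohan₁* c-commands the pronoun but from outside its binding domain, and is not c-commanded by it → coindexation permitted.
*Marcus₂* c-commands the pronoun within its binding domain → coindexation would violate Principle B.
*Diego₃*: the pronoun c-commands this R-expression → coindexation would violate Principle C on *Diego₃*.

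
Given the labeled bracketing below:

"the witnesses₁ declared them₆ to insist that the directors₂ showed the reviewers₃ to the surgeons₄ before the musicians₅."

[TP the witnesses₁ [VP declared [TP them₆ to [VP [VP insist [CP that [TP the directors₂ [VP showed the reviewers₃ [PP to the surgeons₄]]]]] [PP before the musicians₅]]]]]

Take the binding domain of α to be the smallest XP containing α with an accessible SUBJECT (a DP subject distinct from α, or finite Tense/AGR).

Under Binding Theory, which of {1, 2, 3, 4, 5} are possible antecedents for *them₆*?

*them* is a pronoun, so Principle B applies: it must be free in its binding domain.
Binding domain of *them₆*: the matrix TP, whose subject is the witnesses₁.
*the witnesses₁* c-commands the pronoun within its binding domain → coindexation would violate Principle B.
*the directors₂*: the pronoun c-commands this R-expression → coindexation would violate Principle C on *the directors₂*.
*the reviewers₃*: the pronoun c-commands this R-expression → coindexation would violate Principle C on *the reviewers₃*.
*the surgeons₄*: the pronoun c-commands this R-expression → coindexation would violate Principle C on *the surgeons₄*.
*the musicians₅*: the pronoun c-commands this R-expression → coindexation would violate Principle C on *the musicians₅*.

none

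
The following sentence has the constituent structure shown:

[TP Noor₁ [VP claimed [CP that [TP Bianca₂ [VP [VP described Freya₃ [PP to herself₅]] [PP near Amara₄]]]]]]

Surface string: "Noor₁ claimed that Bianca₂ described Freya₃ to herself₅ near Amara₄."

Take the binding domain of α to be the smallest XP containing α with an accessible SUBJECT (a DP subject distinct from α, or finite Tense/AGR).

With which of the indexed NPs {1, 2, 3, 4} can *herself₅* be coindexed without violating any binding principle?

{2, 3}

*herself* is an anaphor, so Principle A applies: it must be bound in its binding domain.
Binding domain of *herself₅*: the embedded TP, whose subject is Bianca₂.
*Noor₁* c-commands the anaphor but is outside its binding domain → cannot satisfy Principle A.
*Bianca₂* c-commands the anaphor within its binding domain → licit binder.
*Freya₃* c-commands the anaphor within its binding domain → licit binder.
*Amara₄* does not c-command the anaphor → cannot bind it.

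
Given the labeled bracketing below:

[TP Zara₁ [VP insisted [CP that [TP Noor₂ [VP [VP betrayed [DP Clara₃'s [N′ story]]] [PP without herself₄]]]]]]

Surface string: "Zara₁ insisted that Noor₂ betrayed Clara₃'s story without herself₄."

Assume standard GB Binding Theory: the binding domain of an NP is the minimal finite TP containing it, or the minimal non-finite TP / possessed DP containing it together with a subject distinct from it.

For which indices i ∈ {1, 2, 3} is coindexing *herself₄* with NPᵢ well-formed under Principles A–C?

*herself* is an anaphor, so Principle A applies: it must be bound in its binding domain.
Binding domain of *herself₄*: the embedded TP, whose subject is Noor₂.
*Zara₁* c-commands the anaphor but is outside its binding domain → cannot satisfy Principle A.
*Noor₂* c-commands the anaphor within its binding domain → licit binder.
*Clara₃* does not c-command the anaphor → cannot bind it.

{2}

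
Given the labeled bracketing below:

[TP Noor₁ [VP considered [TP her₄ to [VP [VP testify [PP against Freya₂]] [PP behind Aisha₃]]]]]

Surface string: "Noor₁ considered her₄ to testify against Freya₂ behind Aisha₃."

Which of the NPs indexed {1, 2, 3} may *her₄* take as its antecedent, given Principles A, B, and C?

none

*her* is a pronoun, so Principle B applies: it must be free in its binding domain.
Binding domain of *her₄*: the matrix TP, whose subject is Noor₁.
*Noor₁* c-commands the pronoun within its binding domain → coindexation would violate Principle B.
*Freya₂*: the pronoun c-commands this R-expression → coindexation would violate Principle C on *Freya₂*.
*Aisha₃*: the pronoun c-commands this R-expression → coindexation would violate Principle C on *Aisha₃*.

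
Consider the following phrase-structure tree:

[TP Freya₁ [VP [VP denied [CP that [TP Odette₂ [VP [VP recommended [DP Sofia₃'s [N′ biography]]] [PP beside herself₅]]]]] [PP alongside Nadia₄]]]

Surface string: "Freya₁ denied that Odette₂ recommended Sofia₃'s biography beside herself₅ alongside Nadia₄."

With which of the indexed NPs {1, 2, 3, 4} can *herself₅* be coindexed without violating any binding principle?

*herself* is an anaphor, so Principle A applies: it must be bound in its binding domain.
Binding domain of *herself₅*: the embedded TP, whose subject is Odette₂.
*Freya₁* c-commands the anaphor but is outside its binding domain → cannot satisfy Principle A.
*Odette₂* c-commands the anaphor within its binding domain → licit binder.
*Sofia₃* does not c-command the anaphor → cannot bind it.
*Nadia₄* does not c-command the anaphor → cannot bind it.

{2}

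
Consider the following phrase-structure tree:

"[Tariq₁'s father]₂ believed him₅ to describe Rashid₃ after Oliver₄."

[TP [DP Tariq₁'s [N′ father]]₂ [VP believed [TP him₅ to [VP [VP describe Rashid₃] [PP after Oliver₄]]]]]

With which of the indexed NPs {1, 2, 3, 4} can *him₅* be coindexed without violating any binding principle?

{1}

*him* is a pronoun, so Principle B applies: it must be free in its binding domain.
Binding domain of *him₅*: the matrix TP, whose subject is [Tariq₁'s father]₂.
*Tariq₁* and the pronoun do not c-command one another → neither Principle B nor Principle C is at stake; coindexation permitted.
*[Tariq₁'s father]₂* c-commands the pronoun within its binding domain → coindexation would violate Principle B.
*Rashid₃*: the pronoun c-commands this R-expression → coindexation would violate Principle C on *Rashid₃*.
*Oliver₄*: the pronoun c-commands this R-expression → coindexation would violate Principle C on *Oliver₄*.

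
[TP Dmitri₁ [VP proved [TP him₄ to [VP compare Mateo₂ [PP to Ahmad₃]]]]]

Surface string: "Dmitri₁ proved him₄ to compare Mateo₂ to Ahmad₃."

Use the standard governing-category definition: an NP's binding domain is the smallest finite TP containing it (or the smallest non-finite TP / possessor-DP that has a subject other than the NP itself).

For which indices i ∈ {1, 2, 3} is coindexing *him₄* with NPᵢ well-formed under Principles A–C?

none

*him* is a pronoun, so Principle B applies: it must be free in its binding domain.
Binding domain of *him₄*: the matrix TP, whose subject is Dmitri₁.
*Dmitri₁* c-commands the pronoun within its binding domain → coindexation would violate Principle B.
*Mateo₂*: the pronoun c-commands this R-expression → coindexation would violate Principle C on *Mateo₂*.
*Ahmad₃*: the pronoun c-commands this R-expression → coindexation would violate Principle C on *Ahmad₃*.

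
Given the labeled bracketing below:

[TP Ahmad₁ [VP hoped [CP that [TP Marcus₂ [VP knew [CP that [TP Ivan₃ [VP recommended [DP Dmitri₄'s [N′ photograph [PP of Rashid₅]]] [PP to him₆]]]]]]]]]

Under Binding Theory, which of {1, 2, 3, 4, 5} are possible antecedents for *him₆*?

{1, 2, 4, 5}

*him* is a pronoun, so Principle B applies: it must be free in its binding domain.
Binding domain of *him₆*: the embedded TP, whose subject is Ivan₃.
*Ahmad₁* c-commands the pronoun but from outside its binding domain, and is not c-commanded by it → coindexation permitted.
*Marcus₂* c-commands the pronoun but from outside its binding domain, and is not c-commanded by it → coindexation permitted.
*Ivan₃* c-commands the pronoun within its binding domain → coindexation would violate Principle B.
*Dmitri₄* and the pronoun do not c-command one another → neither Principle B nor Principle C is at stake; coindexation permitted.
*Rashid₅* and the pronoun do not c-command one another → neither Principle B nor Principle C is at stake; coindexation permitted.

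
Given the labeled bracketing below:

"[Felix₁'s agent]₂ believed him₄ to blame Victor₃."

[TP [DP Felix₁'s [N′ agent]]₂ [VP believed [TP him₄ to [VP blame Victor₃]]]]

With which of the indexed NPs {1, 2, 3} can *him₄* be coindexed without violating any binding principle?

*him* is a pronoun, so Principle B applies: it must be free in its binding domain.
Binding domain of *him₄*: the matrix TP, whose subject is [Felix₁'s agent]₂.
*Felix₁* and the pronoun do not c-command one another → neither Principle B nor Principle C is at stake; coindexation permitted.
*[Felix₁'s agent]₂* c-commands the pronoun within its binding domain → coindexation would violate Principle B.
*Victor₃*: the pronoun c-commands this R-expression → coindexation would violate Principle C on *Victor₃*.

{1}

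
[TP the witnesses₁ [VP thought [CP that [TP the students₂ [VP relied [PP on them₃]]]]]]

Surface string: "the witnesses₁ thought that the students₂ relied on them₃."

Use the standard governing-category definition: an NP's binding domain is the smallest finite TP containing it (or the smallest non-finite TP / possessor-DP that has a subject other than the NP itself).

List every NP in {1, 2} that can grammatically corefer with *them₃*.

*them* is a pronoun, so Principle B applies: it must be free in its binding domain.
Binding domain of *them₃*: the embedded TP, whose subject is the students₂.
*the witnesses₁* c-commands the pronoun but from outside its binding domain, and is not c-commanded by it → coindexation permitted.
*the students₂* c-commands the pronoun within its binding domain → coindexation would violate Principle B.

{1}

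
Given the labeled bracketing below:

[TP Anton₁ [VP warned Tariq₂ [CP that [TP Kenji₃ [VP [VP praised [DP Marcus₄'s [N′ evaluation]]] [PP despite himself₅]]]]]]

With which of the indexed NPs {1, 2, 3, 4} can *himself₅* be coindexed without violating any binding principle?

{3}

*himself* is an anaphor, so Principle A applies: it must be bound in its binding domain.
Binding domain of *himself₅*: the embedded TP, whose subject is Kenji₃.
*Anton₁* c-commands the anaphor but is outside its binding domain → cannot satisfy Principle A.
*Tariq₂* c-commands the anaphor but is outside its binding domain → cannot satisfy Principle A.
*Kenji₃* c-commands the anaphor within its binding domain → licit binder.
*Marcus₄* does not c-command the anaphor → cannot bind it.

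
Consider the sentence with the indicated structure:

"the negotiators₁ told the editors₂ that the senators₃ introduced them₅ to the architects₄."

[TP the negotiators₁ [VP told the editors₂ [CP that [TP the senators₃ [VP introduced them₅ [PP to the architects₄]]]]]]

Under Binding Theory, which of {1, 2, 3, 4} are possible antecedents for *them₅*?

*them* is a pronoun, so Principle B applies: it must be free in its binding domain.
Binding domain of *them₅*: the embedded TP, whose subject is the senators₃.
*the negotiators₁* c-commands the pronoun but from outside its binding domain, and is not c-commanded by it → coindexation permitted.
*the editors₂* c-commands the pronoun but from outside its binding domain, and is not c-commanded by it → coindexation permitted.
*the senators₃* c-commands the pronoun within its binding domain → coindexation would violate Principle B.
*the architects₄*: the pronoun c-commands this R-expression → coindexation would violate Principle C on *the architects₄*.

{1, 2}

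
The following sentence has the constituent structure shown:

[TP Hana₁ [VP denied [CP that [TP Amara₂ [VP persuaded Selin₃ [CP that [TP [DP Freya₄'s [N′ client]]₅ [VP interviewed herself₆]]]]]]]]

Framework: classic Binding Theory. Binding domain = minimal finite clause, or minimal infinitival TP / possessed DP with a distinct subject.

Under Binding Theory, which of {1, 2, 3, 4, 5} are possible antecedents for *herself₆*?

{5}

*herself* is an anaphor, so Principle A applies: it must be bound in its binding domain.
Binding domain of *herself₆*: the embedded TP, whose subject is [Freya₄'s client]₅.
*Hana₁* c-commands the anaphor but is outside its binding domain → cannot satisfy Principle A.
*Amara₂* c-commands the anaphor but is outside its binding domain → cannot satisfy Principle A.
*Selin₃* c-commands the anaphor but is outside its binding domain → cannot satisfy Principle A.
*Freya₄* does not c-command the anaphor → cannot bind it.
*[Freya₄'s client]₅* c-commands the anaphor within its binding domain → licit binder.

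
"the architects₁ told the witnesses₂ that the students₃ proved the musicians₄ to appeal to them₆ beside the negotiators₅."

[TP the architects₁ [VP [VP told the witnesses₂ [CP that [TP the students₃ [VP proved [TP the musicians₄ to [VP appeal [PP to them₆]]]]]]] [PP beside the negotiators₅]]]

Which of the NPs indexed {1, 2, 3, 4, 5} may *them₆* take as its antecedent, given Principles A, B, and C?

*them* is a pronoun, so Principle B applies: it must be free in its binding domain.
Binding domain of *them₆*: the embedded TP, whose subject is the musicians₄.
*the architects₁* c-commands the pronoun but from outside its binding domain, and is not c-commanded by it → coindexation permitted.
*the witnesses₂* c-commands the pronoun but from outside its binding domain, and is not c-commanded by it → coindexation permitted.
*the students₃* c-commands the pronoun but from outside its binding domain, and is not c-commanded by it → coindexation permitted.
*the musicians₄* c-commands the pronoun within its binding domain → coindexation would violate Principle B.
*the negotiators₅* and the pronoun do not c-command one another → neither Principle B nor Principle C is at stake; coindexation permitted.

{1, 2, 3, 5}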